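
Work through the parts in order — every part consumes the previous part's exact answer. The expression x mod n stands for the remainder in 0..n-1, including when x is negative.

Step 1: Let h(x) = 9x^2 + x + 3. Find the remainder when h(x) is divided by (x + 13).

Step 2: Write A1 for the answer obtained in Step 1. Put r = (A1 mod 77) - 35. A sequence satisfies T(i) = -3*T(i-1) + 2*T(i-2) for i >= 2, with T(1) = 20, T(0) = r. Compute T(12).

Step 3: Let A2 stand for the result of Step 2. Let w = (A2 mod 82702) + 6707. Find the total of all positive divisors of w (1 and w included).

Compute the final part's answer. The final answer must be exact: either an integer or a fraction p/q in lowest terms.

112190

Step 1: remainder = value at the root: 9*(-13)^2 + 1*(-13)^1 + 3 = (1521) + (-13) + (3) = 1511; answer 1511
Step 2: A1 = 1511; r = 13; T(2) = -3*(20) + 2*(13) = -34; iterating: T(2)=-34, T(3)=142, T(4)=-494, T(5)=1766, T(6)=-6286, T(7)=22390, T(8)=-79742, T(9)=284006, T(10)=-1011502, T(11)=3602518, T(12)=-12830558; answer -12830558
Step 3: A2 = -12830558; w = 77661; 77661 = 3^2 * 8629; sigma = (1 + 3 + 9) * (1 + 8629) = 13 * 8630 = 112190; answer 112190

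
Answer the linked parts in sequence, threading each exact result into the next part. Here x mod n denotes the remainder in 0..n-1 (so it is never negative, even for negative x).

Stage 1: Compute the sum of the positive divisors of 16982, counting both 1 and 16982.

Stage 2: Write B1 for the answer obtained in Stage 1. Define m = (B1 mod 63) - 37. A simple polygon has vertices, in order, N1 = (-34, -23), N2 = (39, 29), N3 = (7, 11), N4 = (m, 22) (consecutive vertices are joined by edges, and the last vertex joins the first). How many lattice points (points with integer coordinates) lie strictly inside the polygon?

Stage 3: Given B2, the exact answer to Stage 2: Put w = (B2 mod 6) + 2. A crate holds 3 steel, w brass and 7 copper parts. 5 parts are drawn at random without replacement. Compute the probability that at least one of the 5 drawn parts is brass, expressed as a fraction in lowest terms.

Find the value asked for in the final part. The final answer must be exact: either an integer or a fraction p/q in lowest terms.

Stage 1: 16982 = 2 * 7 * 1213; sigma = (1 + 2) * (1 + 7) * (1 + 1213) = 3 * 8 * 1214 = 29136; answer 29136
Stage 2: B1 = 29136; m = -7; cross terms: (-34*29 - 39*-23)=-89, (39*11 - 7*29)=226, (7*22 - -7*11)=231, (-7*-23 - -34*22)=909; twice the area = |1277| = 1277; area = 1277/2; boundary points = 1 + 2 + 1 + 9 = 13; strictly interior points = area - boundary/2 + 1 = 633; answer 633
Stage 3: B2 = 633; w = 5; total draws C(15,5) = 3003; complement C(10,5) = 252; favorable 3003 - 252 = 2751; P = 131/143; answer 131/143

131/143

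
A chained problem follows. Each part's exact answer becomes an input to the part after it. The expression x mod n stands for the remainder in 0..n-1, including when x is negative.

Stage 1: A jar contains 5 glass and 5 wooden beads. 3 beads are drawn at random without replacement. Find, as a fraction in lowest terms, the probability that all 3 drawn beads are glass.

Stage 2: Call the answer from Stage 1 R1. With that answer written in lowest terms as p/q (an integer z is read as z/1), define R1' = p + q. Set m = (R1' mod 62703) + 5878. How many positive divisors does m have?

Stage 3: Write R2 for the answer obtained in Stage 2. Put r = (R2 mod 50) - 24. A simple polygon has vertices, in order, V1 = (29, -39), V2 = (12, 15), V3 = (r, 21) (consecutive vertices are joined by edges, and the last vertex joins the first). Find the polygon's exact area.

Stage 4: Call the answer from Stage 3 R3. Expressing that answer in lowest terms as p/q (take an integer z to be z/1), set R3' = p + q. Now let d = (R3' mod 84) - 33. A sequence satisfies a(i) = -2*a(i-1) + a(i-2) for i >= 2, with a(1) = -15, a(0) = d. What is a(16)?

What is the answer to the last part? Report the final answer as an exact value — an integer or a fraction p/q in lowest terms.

11938105

Stage 1: total draws C(10,3) = 120; favorable C(5,3) = 10; P = 1/12; answer 1/12
Stage 2: R1 = 1/12; threaded value p + q = 13; m = 5891; 5891 = 43 * 137; number of divisors = (1+1) * (1+1) = 4; answer 4
Stage 3: R2 = 4; r = -20; cross terms: (29*15 - 12*-39)=903, (12*21 - -20*15)=552, (-20*-39 - 29*21)=171; twice the area = |1626| = 1626; area = 813; answer 813
Stage 4: R3 = 813; threaded value p + q = 814; d = 25; a(2) = -2*(-15) + 1*(25) = 55; iterating: a(2)=55, a(3)=-125, a(4)=305, a(5)=-735, a(6)=1775, a(7)=-4285, a(8)=10345, a(9)=-24975, a(10)=60295, a(11)=-145565, a(12)=351425, a(13)=-848415, a(14)=2048255, a(15)=-4944925, a(16)=11938105; answer 11938105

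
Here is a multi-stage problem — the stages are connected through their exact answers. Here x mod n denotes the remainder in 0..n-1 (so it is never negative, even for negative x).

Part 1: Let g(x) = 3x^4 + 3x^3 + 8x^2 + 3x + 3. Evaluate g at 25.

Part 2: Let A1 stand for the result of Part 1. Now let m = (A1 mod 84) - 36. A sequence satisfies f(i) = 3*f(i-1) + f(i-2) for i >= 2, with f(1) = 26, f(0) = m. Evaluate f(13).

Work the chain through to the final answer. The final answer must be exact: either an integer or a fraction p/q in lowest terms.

38257226

Part 1: 3*(25)^4 + 3*(25)^3 + 8*(25)^2 + 3*(25)^1 + 3 = (1171875) + (46875) + (5000) + (75) + (3) = 1223828; answer 1223828
Part 2: A1 = 1223828; m = -4; f(2) = 3*(26) + 1*(-4) = 74; iterating: f(2)=74, f(3)=248, f(4)=818, f(5)=2702, f(6)=8924, f(7)=29474, f(8)=97346, f(9)=321512, f(10)=1061882, f(11)=3507158, f(12)=11583356, f(13)=38257226; answer 38257226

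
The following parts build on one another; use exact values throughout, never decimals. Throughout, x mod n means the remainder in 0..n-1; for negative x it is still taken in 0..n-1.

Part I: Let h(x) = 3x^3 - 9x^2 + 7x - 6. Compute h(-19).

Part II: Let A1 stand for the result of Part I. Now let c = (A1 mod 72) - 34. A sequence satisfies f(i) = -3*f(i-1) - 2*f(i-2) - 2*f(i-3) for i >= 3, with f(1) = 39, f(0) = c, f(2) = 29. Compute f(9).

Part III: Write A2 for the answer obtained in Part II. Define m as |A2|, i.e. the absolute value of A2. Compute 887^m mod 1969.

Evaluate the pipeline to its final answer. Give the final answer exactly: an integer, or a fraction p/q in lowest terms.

Part I: 3*(-19)^3 - 9*(-19)^2 + 7*(-19)^1 - 6 = (-20577) + (-3249) + (-133) + (-6) = -23965; answer -23965
Part II: A1 = -23965; c = -23; f(3) = -3*(29) - 2*(39) - 2*(-23) = -119; iterating: f(3)=-119, f(4)=221, f(5)=-483, f(6)=1245, f(7)=-3211, f(8)=8109, f(9)=-20395; answer -20395
Part III: A2 = -20395; m = 20395; squarings mod 1969: 887^1=887, 887^2=1138, 887^4=1411, 887^8=262, 887^16=1698, 887^32=588, 887^64=1169, 887^128=75, 887^256=1687, 887^512=764, 887^1024=872, 887^2048=350, 887^4096=422, 887^8192=874, 887^16384=1873; 887^20395 = 887^1 * 887^2 * 887^8 * 887^32 * 887^128 * 887^256 * 887^512 * 887^1024 * 887^2048 * 887^16384 = 681 (mod 1969); answer 681

681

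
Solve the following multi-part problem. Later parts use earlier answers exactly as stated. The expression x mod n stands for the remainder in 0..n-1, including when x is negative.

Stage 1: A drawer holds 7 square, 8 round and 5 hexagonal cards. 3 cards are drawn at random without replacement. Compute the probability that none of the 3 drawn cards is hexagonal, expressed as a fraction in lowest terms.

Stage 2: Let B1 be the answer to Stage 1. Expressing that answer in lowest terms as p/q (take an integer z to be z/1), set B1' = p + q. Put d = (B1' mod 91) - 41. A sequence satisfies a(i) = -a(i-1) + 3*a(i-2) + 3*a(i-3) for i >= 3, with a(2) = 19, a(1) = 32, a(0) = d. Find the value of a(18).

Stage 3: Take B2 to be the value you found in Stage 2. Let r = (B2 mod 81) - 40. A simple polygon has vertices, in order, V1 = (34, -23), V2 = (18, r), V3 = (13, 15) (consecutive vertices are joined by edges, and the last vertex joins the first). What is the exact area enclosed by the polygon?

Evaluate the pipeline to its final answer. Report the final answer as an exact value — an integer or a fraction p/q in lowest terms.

Stage 1: total draws C(20,3) = 1140; favorable C(15,3) = 455; P = 91/228; answer 91/228
Stage 2: B1 = 91/228; threaded value p + q = 319; d = 5; a(3) = -1*(19) + 3*(32) + 3*(5) = 92; iterating: a(3)=92, a(4)=61, a(5)=272, a(6)=187, a(7)=812, a(8)=565, a(9)=2432, a(10)=1699, a(11)=7292, a(12)=5101, a(13)=21872, a(14)=15307, a(15)=65612, a(16)=45925, a(17)=196832, a(18)=137779; answer 137779
Stage 3: B2 = 137779; r = 39; cross terms: (34*39 - 18*-23)=1740, (18*15 - 13*39)=-237, (13*-23 - 34*15)=-809; twice the area = |694| = 694; area = 347; answer 347

347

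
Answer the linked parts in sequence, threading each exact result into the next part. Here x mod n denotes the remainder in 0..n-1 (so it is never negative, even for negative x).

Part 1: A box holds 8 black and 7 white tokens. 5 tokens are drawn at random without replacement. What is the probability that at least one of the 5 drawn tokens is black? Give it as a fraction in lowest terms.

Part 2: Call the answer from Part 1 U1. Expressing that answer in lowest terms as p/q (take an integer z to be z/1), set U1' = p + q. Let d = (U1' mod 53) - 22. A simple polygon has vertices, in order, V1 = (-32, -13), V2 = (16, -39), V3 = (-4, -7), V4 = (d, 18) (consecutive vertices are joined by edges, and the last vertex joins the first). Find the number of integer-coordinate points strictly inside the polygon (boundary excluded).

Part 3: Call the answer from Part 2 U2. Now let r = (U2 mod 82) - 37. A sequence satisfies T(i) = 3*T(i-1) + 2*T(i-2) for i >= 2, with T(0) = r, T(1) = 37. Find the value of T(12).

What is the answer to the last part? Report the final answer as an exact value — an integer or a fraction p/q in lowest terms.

Part 1: total draws C(15,5) = 3003; complement C(7,5) = 21; favorable 3003 - 21 = 2982; P = 142/143; answer 142/143
Part 2: U1 = 142/143; threaded value p + q = 285; d = -2; cross terms: (-32*-39 - 16*-13)=1456, (16*-7 - -4*-39)=-268, (-4*18 - -2*-7)=-86, (-2*-13 - -32*18)=602; twice the area = |1704| = 1704; area = 852; boundary points = 2 + 4 + 1 + 1 = 8; strictly interior points = area - boundary/2 + 1 = 849; answer 849
Part 3: U2 = 849; r = -8; T(2) = 3*(37) + 2*(-8) = 95; iterating: T(2)=95, T(3)=359, T(4)=1267, T(5)=4519, T(6)=16091, T(7)=57311, T(8)=204115, T(9)=726967, T(10)=2589131, T(11)=9221327, T(12)=32842243; answer 32842243

32842243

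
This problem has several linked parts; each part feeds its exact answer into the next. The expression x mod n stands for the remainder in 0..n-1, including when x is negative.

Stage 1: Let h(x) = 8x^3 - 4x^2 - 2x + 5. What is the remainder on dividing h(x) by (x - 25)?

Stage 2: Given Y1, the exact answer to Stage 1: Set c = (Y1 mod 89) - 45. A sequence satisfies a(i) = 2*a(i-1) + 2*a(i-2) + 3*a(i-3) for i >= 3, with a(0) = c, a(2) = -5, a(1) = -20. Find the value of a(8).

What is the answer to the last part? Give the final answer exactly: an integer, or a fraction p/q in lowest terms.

Stage 1: remainder = value at the root: 8*(25)^3 - 4*(25)^2 - 2*(25)^1 + 5 = (125000) + (-2500) + (-50) + (5) = 122455; answer 122455
Stage 2: Y1 = 122455; c = 35; a(3) = 2*(-5) + 2*(-20) + 3*(35) = 55; iterating: a(3)=55, a(4)=40, a(5)=175, a(6)=595, a(7)=1660, a(8)=5035; answer 5035

5035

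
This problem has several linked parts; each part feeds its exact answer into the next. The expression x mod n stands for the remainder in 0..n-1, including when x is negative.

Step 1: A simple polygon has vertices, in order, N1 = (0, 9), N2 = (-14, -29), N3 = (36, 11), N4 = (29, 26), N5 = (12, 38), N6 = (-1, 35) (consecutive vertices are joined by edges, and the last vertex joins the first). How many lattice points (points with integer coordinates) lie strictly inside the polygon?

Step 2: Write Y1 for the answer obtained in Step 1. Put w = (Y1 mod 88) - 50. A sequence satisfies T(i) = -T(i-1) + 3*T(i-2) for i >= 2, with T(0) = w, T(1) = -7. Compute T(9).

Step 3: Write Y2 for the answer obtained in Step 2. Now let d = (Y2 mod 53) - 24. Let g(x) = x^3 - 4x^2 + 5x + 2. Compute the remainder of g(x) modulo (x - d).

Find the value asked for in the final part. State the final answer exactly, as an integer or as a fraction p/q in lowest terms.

-7216

Step 1: cross terms: (0*-29 - -14*9)=126, (-14*11 - 36*-29)=890, (36*26 - 29*11)=617, (29*38 - 12*26)=790, (12*35 - -1*38)=458, (-1*9 - 0*35)=-9; twice the area = |2872| = 2872; area = 1436; boundary points = 2 + 10 + 1 + 1 + 1 + 1 = 16; strictly interior points = area - boundary/2 + 1 = 1429; answer 1429
Step 2: Y1 = 1429; w = -29; T(2) = -1*(-7) + 3*(-29) = -80; iterating: T(2)=-80, T(3)=59, T(4)=-299, T(5)=476, T(6)=-1373, T(7)=2801, T(8)=-6920, T(9)=15323; answer 15323
Step 3: Y2 = 15323; d = -18; remainder = value at the root: 1*(-18)^3 - 4*(-18)^2 + 5*(-18)^1 + 2 = (-5832) + (-1296) + (-90) + (2) = -7216; answer -7216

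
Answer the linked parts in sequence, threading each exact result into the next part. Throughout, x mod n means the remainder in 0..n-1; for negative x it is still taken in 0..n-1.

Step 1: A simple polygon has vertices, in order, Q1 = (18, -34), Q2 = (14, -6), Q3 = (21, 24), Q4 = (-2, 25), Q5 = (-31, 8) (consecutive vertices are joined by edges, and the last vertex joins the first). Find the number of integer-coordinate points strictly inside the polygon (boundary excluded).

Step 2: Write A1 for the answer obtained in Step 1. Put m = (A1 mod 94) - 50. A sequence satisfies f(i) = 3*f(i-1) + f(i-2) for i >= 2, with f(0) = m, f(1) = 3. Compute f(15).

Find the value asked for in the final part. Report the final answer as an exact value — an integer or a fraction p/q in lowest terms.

Step 1: cross terms: (18*-6 - 14*-34)=368, (14*24 - 21*-6)=462, (21*25 - -2*24)=573, (-2*8 - -31*25)=759, (-31*-34 - 18*8)=910; twice the area = |3072| = 3072; area = 1536; boundary points = 4 + 1 + 1 + 1 + 7 = 14; strictly interior points = area - boundary/2 + 1 = 1530; answer 1530
Step 2: A1 = 1530; m = -24; f(2) = 3*(3) + 1*(-24) = -15; iterating: f(2)=-15, f(3)=-42, f(4)=-141, f(5)=-465, f(6)=-1536, f(7)=-5073, f(8)=-16755, f(9)=-55338, f(10)=-182769, f(11)=-603645, f(12)=-1993704, f(13)=-6584757, f(14)=-21747975, f(15)=-71828682; answer -71828682

-71828682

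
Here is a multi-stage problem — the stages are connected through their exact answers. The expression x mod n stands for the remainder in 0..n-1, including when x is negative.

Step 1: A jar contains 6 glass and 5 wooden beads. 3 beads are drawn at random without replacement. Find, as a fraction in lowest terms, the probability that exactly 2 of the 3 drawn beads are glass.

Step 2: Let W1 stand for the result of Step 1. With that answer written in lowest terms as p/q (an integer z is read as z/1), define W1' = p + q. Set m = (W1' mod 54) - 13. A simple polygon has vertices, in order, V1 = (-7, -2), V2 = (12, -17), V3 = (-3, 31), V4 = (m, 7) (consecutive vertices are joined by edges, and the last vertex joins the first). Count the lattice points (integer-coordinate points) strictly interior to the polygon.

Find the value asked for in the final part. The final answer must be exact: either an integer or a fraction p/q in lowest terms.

192

Step 1: total draws C(11,3) = 165; favorable C(6,2)*C(5,1) = 75; P = 5/11; answer 5/11
Step 2: W1 = 5/11; threaded value p + q = 16; m = 3; cross terms: (-7*-17 - 12*-2)=143, (12*31 - -3*-17)=321, (-3*7 - 3*31)=-114, (3*-2 - -7*7)=43; twice the area = |393| = 393; area = 393/2; boundary points = 1 + 3 + 6 + 1 = 11; strictly interior points = area - boundary/2 + 1 = 192; answer 192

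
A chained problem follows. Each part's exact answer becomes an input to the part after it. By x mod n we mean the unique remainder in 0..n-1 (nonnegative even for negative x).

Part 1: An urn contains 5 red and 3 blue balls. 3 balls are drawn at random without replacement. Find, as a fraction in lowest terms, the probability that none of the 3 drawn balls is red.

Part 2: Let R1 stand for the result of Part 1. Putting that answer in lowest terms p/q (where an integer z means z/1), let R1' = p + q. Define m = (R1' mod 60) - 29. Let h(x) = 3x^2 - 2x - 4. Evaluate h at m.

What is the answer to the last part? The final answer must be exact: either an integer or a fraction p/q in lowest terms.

2292

Part 1: total draws C(8,3) = 56; favorable C(3,3) = 1; P = 1/56; answer 1/56
Part 2: R1 = 1/56; threaded value p + q = 57; m = 28; 3*(28)^2 - 2*(28)^1 - 4 = (2352) + (-56) + (-4) = 2292; answer 2292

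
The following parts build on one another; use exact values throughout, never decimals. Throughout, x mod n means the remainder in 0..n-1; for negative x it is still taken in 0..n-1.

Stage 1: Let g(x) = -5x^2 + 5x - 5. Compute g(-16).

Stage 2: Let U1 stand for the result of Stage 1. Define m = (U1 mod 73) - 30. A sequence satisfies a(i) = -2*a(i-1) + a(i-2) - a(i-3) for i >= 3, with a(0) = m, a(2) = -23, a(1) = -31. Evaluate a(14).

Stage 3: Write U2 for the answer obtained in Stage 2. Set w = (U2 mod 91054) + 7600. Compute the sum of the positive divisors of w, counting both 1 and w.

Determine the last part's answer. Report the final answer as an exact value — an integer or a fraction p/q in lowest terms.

34608

Stage 1: -5*(-16)^2 + 5*(-16)^1 - 5 = (-1280) + (-80) + (-5) = -1365; answer -1365
Stage 2: U1 = -1365; m = -8; a(3) = -2*(-23) + 1*(-31) - 1*(-8) = 23; iterating: a(3)=23, a(4)=-38, a(5)=122, a(6)=-305, a(7)=770, a(8)=-1967, a(9)=5009, a(10)=-12755, a(11)=32486, a(12)=-82736, a(13)=210713, a(14)=-536648; answer -536648
Stage 3: U2 = -536648; w = 17276; 17276 = 2^2 * 7 * 617; sigma = (1 + 2 + 4) * (1 + 7) * (1 + 617) = 7 * 8 * 618 = 34608; answer 34608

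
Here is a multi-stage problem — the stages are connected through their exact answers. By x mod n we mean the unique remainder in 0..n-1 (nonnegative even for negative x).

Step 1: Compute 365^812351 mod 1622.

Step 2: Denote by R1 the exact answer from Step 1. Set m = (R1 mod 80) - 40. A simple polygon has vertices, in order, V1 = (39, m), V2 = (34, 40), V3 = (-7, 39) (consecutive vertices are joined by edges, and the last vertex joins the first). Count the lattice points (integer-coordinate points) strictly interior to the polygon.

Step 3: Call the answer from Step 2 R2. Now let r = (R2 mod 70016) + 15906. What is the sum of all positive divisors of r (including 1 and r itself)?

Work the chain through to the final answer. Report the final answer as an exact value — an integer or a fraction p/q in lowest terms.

17034

Step 1: squarings mod 1622: 365^1=365, 365^2=221, 365^4=181, 365^8=321, 365^16=855, 365^32=1125, 365^64=465, 365^128=499, 365^256=835, 365^512=1387, 365^1024=77, 365^2048=1063, 365^4096=1057, 365^8192=1313, 365^16384=1405, 365^32768=51, 365^65536=979, 365^131072=1461, 365^262144=1591, 365^524288=961; 365^812351 = 365^1 * 365^2 * 365^4 * 365^8 * 365^16 * 365^32 * 365^256 * 365^1024 * 365^8192 * 365^16384 * 365^262144 * 365^524288 = 265 (mod 1622); answer 265
Step 2: R1 = 265; m = -15; cross terms: (39*40 - 34*-15)=2070, (34*39 - -7*40)=1606, (-7*-15 - 39*39)=-1416; twice the area = |2260| = 2260; area = 1130; boundary points = 5 + 1 + 2 = 8; strictly interior points = area - boundary/2 + 1 = 1127; answer 1127
Step 3: R2 = 1127; r = 17033; 17033 is prime, so its only divisors are 1 and 17033; sigma = 1 + 17033 = 17034; answer 17034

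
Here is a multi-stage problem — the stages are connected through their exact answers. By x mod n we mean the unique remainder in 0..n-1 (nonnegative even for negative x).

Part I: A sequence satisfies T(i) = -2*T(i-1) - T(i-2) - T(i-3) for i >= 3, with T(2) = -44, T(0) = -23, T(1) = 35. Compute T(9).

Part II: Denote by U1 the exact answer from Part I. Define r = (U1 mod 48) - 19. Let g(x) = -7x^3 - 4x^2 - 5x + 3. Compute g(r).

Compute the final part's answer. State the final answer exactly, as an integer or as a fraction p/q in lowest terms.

Part I: T(3) = -2*(-44) - 1*(35) - 1*(-23) = 76; iterating: T(3)=76, T(4)=-143, T(5)=254, T(6)=-441, T(7)=771, T(8)=-1355, T(9)=2380; answer 2380
Part II: U1 = 2380; r = 9; -7*(9)^3 - 4*(9)^2 - 5*(9)^1 + 3 = (-5103) + (-324) + (-45) + (3) = -5469; answer -5469

-5469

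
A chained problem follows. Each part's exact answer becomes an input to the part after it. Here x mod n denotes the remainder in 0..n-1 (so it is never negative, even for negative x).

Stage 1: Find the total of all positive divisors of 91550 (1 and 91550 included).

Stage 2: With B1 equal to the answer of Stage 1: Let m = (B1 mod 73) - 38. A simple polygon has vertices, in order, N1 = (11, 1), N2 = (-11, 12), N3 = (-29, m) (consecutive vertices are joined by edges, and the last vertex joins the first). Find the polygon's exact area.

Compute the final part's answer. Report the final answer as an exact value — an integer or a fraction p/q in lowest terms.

88

Stage 1: 91550 = 2 * 5^2 * 1831; sigma = (1 + 2) * (1 + 5 + 25) * (1 + 1831) = 3 * 31 * 1832 = 170376; answer 170376
Stage 2: B1 = 170376; m = 29; cross terms: (11*12 - -11*1)=143, (-11*29 - -29*12)=29, (-29*1 - 11*29)=-348; twice the area = |-176| = 176; area = 88; answer 88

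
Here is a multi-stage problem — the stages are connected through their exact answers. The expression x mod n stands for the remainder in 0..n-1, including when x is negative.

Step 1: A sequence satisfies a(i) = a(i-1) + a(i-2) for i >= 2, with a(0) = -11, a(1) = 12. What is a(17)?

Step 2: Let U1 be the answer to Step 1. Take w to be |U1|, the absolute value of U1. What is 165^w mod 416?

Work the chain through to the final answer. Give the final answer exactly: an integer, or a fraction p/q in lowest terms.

157

Step 1: a(2) = 1*(12) + 1*(-11) = 1; iterating: a(2)=1, a(3)=13, a(4)=14, a(5)=27, a(6)=41, a(7)=68, a(8)=109, a(9)=177, a(10)=286, a(11)=463, a(12)=749, a(13)=1212, a(14)=1961, a(15)=3173, a(16)=5134, a(17)=8307; answer 8307
Step 2: U1 = 8307; w = 8307; squarings mod 416: 165^1=165, 165^2=185, 165^4=113, 165^8=289, 165^16=321, 165^32=289, 165^64=321, 165^128=289, 165^256=321, 165^512=289, 165^1024=321, 165^2048=289, 165^4096=321, 165^8192=289; 165^8307 = 165^1 * 165^2 * 165^16 * 165^32 * 165^64 * 165^8192 = 157 (mod 416); answer 157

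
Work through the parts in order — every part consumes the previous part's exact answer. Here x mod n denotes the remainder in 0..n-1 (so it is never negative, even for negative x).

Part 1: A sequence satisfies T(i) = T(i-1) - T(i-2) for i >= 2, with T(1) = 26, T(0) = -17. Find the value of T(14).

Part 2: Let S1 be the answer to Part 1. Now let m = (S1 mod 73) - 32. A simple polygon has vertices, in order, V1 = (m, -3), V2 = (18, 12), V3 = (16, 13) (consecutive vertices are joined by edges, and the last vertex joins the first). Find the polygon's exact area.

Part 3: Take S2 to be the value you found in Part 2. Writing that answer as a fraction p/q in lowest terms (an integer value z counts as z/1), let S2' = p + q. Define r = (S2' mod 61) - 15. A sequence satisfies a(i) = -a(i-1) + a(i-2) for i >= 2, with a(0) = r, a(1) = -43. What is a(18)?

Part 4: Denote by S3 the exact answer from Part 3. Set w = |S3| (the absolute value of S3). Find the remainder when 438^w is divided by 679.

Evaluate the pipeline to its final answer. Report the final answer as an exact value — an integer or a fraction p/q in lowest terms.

389

Part 1: T(2) = 1*(26) - 1*(-17) = 43; iterating: T(2)=43, T(3)=17, T(4)=-26, T(5)=-43, T(6)=-17, T(7)=26, T(8)=43, T(9)=17, T(10)=-26, T(11)=-43, T(12)=-17, T(13)=26, T(14)=43; answer 43
Part 2: S1 = 43; m = 11; cross terms: (11*12 - 18*-3)=186, (18*13 - 16*12)=42, (16*-3 - 11*13)=-191; twice the area = |37| = 37; area = 37/2; answer 37/2
Part 3: S2 = 37/2; threaded value p + q = 39; r = 24; a(2) = -1*(-43) + 1*(24) = 67; iterating: a(2)=67, a(3)=-110, a(4)=177, a(5)=-287, a(6)=464, a(7)=-751, a(8)=1215, a(9)=-1966, a(10)=3181, a(11)=-5147, a(12)=8328, a(13)=-13475, a(14)=21803, a(15)=-35278, a(16)=57081, a(17)=-92359, a(18)=149440; answer 149440
Part 4: S3 = 149440; w = 149440; squarings mod 679: 438^1=438, 438^2=366, 438^4=193, 438^8=583, 438^16=389, 438^32=583, 438^64=389, 438^128=583, 438^256=389, 438^512=583, 438^1024=389, 438^2048=583, 438^4096=389, 438^8192=583, 438^16384=389, 438^32768=583, 438^65536=389, 438^131072=583; 438^149440 = 438^64 * 438^128 * 438^256 * 438^512 * 438^1024 * 438^16384 * 438^131072 = 389 (mod 679); answer 389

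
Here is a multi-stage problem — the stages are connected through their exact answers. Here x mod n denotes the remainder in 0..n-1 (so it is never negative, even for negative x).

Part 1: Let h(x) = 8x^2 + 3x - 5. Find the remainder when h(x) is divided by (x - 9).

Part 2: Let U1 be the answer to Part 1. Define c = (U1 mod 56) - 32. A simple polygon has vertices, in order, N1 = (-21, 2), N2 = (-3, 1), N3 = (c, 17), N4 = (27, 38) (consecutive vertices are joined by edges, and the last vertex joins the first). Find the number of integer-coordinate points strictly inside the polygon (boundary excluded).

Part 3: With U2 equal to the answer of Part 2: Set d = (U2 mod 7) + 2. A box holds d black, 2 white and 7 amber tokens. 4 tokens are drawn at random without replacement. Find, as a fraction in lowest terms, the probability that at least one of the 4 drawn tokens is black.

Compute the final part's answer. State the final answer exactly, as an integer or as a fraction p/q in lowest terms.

59/65

Part 1: remainder = value at the root: 8*(9)^2 + 3*(9)^1 - 5 = (648) + (27) + (-5) = 670; answer 670
Part 2: U1 = 670; c = 22; cross terms: (-21*1 - -3*2)=-15, (-3*17 - 22*1)=-73, (22*38 - 27*17)=377, (27*2 - -21*38)=852; twice the area = |1141| = 1141; area = 1141/2; boundary points = 1 + 1 + 1 + 12 = 15; strictly interior points = area - boundary/2 + 1 = 564; answer 564
Part 3: U2 = 564; d = 6; total draws C(15,4) = 1365; complement C(9,4) = 126; favorable 1365 - 126 = 1239; P = 59/65; answer 59/65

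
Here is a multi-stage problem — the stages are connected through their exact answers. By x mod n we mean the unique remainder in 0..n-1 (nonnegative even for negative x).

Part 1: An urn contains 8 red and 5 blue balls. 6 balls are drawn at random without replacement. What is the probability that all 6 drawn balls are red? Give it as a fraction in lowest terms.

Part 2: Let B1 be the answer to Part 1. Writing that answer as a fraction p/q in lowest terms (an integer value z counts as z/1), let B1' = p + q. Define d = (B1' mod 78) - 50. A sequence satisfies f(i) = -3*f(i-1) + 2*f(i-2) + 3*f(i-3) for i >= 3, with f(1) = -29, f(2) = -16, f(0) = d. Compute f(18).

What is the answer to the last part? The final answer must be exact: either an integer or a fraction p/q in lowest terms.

Part 1: total draws C(13,6) = 1716; favorable C(8,6) = 28; P = 7/429; answer 7/429
Part 2: B1 = 7/429; threaded value p + q = 436; d = -4; f(3) = -3*(-16) + 2*(-29) + 3*(-4) = -22; iterating: f(3)=-22, f(4)=-53, f(5)=67, f(6)=-373, f(7)=1094, f(8)=-3827, f(9)=12550, f(10)=-42022, f(11)=139685, f(12)=-465449, f(13)=1549651, f(14)=-5160796, f(15)=17185343, f(16)=-57228668, f(17)=190574302, f(18)=-634624213; answer -634624213

-634624213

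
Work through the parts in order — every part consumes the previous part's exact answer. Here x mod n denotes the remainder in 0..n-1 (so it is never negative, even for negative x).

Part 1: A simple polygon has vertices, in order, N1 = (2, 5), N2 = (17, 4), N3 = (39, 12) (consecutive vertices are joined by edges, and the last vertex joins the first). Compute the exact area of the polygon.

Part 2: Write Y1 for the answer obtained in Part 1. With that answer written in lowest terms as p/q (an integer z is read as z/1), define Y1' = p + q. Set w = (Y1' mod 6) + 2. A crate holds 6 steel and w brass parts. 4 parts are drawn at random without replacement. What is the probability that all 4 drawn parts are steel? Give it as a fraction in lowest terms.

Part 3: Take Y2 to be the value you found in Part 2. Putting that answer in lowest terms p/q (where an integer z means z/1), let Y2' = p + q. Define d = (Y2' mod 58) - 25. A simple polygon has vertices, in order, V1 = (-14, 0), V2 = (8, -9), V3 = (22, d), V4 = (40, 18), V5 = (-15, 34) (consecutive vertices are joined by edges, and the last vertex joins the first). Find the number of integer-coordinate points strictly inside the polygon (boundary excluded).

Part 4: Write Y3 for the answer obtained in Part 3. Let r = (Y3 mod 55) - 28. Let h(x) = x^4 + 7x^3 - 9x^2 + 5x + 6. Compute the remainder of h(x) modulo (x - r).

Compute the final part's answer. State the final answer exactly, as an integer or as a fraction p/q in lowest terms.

574060

Part 1: cross terms: (2*4 - 17*5)=-77, (17*12 - 39*4)=48, (39*5 - 2*12)=171; twice the area = |142| = 142; area = 71; answer 71
Part 2: Y1 = 71; threaded value p + q = 72; w = 2; total draws C(8,4) = 70; favorable C(6,4) = 15; P = 3/14; answer 3/14
Part 3: Y2 = 3/14; threaded value p + q = 17; d = -8; cross terms: (-14*-9 - 8*0)=126, (8*-8 - 22*-9)=134, (22*18 - 40*-8)=716, (40*34 - -15*18)=1630, (-15*0 - -14*34)=476; twice the area = |3082| = 3082; area = 1541; boundary points = 1 + 1 + 2 + 1 + 1 = 6; strictly interior points = area - boundary/2 + 1 = 1539; answer 1539
Part 4: Y3 = 1539; r = 26; remainder = value at the root: 1*(26)^4 + 7*(26)^3 - 9*(26)^2 + 5*(26)^1 + 6 = (456976) + (123032) + (-6084) + (130) + (6) = 574060; answer 574060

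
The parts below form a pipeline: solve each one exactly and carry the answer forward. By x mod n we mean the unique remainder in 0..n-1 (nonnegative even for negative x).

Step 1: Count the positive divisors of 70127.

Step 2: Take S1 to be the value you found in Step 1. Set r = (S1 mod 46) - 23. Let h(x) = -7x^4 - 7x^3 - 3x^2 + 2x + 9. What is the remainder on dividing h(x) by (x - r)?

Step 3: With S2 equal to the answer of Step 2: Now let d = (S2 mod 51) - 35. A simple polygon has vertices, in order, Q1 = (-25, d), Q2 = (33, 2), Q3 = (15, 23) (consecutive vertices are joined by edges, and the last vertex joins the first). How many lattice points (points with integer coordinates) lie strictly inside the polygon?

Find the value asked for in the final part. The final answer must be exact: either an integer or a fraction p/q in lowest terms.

741

Step 1: 70127 = 23 * 3049; number of divisors = (1+1) * (1+1) = 4; answer 4
Step 2: S1 = 4; r = -19; remainder = value at the root: -7*(-19)^4 - 7*(-19)^3 - 3*(-19)^2 + 2*(-19)^1 + 9 = (-912247) + (48013) + (-1083) + (-38) + (9) = -865346; answer -865346
Step 3: S2 = -865346; d = -13; cross terms: (-25*2 - 33*-13)=379, (33*23 - 15*2)=729, (15*-13 - -25*23)=380; twice the area = |1488| = 1488; area = 744; boundary points = 1 + 3 + 4 = 8; strictly interior points = area - boundary/2 + 1 = 741; answer 741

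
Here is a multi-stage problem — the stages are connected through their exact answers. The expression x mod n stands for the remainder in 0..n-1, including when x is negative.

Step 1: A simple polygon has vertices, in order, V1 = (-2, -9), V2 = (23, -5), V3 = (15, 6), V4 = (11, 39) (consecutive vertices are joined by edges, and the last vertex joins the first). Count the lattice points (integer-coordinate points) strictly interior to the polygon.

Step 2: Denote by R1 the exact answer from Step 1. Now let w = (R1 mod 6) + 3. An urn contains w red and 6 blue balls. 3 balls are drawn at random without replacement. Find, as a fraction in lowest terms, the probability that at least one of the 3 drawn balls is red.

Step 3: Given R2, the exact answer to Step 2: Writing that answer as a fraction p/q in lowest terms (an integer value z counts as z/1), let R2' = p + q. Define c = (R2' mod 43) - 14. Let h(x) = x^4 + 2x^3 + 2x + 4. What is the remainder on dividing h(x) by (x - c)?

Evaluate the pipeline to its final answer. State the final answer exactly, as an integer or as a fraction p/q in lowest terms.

25

Step 1: cross terms: (-2*-5 - 23*-9)=217, (23*6 - 15*-5)=213, (15*39 - 11*6)=519, (11*-9 - -2*39)=-21; twice the area = |928| = 928; area = 464; boundary points = 1 + 1 + 1 + 1 = 4; strictly interior points = area - boundary/2 + 1 = 463; answer 463
Step 2: R1 = 463; w = 4; total draws C(10,3) = 120; complement C(6,3) = 20; favorable 120 - 20 = 100; P = 5/6; answer 5/6
Step 3: R2 = 5/6; threaded value p + q = 11; c = -3; remainder = value at the root: 1*(-3)^4 + 2*(-3)^3 + 2*(-3)^1 + 4 = (81) + (-54) + (-6) + (4) = 25; answer 25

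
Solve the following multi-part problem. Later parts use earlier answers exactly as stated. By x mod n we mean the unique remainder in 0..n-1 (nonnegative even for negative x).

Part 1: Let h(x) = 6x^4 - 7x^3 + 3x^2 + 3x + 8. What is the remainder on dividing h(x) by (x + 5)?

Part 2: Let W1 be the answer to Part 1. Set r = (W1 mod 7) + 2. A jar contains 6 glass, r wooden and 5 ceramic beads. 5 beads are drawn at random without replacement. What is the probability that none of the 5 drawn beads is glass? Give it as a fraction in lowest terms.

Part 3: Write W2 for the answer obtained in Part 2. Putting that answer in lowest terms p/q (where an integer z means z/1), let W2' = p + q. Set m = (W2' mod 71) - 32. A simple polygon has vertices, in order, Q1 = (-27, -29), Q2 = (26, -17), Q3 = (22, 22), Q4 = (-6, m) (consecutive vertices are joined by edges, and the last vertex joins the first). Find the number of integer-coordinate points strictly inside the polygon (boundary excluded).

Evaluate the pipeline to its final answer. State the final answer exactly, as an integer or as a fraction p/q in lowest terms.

1795

Part 1: remainder = value at the root: 6*(-5)^4 - 7*(-5)^3 + 3*(-5)^2 + 3*(-5)^1 + 8 = (3750) + (875) + (75) + (-15) + (8) = 4693; answer 4693
Part 2: W1 = 4693; r = 5; total draws C(16,5) = 4368; favorable C(10,5) = 252; P = 3/52; answer 3/52
Part 3: W2 = 3/52; threaded value p + q = 55; m = 23; cross terms: (-27*-17 - 26*-29)=1213, (26*22 - 22*-17)=946, (22*23 - -6*22)=638, (-6*-29 - -27*23)=795; twice the area = |3592| = 3592; area = 1796; boundary points = 1 + 1 + 1 + 1 = 4; strictly interior points = area - boundary/2 + 1 = 1795; answer 1795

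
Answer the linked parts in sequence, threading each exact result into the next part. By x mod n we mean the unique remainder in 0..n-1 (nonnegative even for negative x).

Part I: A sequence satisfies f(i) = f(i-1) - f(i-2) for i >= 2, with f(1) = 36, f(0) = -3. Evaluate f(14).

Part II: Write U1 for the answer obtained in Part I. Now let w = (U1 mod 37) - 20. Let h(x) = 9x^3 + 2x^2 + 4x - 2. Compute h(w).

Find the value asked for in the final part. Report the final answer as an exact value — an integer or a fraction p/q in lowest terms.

-51914

Part I: f(2) = 1*(36) - 1*(-3) = 39; iterating: f(2)=39, f(3)=3, f(4)=-36, f(5)=-39, f(6)=-3, f(7)=36, f(8)=39, f(9)=3, f(10)=-36, f(11)=-39, f(12)=-3, f(13)=36, f(14)=39; answer 39
Part II: U1 = 39; w = -18; 9*(-18)^3 + 2*(-18)^2 + 4*(-18)^1 - 2 = (-52488) + (648) + (-72) + (-2) = -51914; answer -51914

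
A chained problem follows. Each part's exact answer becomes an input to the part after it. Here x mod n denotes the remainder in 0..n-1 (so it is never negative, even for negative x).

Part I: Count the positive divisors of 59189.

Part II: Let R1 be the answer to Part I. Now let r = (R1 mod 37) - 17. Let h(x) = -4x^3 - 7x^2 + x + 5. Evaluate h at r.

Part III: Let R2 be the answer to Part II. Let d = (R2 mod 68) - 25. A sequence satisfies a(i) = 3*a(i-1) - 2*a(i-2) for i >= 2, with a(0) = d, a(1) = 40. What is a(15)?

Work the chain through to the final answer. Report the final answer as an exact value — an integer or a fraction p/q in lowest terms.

1048552

Part I: 59189 = 13 * 29 * 157; number of divisors = (1+1) * (1+1) * (1+1) = 8; answer 8
Part II: R1 = 8; r = -9; -4*(-9)^3 - 7*(-9)^2 + 1*(-9)^1 + 5 = (2916) + (-567) + (-9) + (5) = 2345; answer 2345
Part III: R2 = 2345; d = 8; a(2) = 3*(40) - 2*(8) = 104; iterating: a(2)=104, a(3)=232, a(4)=488, a(5)=1000, a(6)=2024, a(7)=4072, a(8)=8168, a(9)=16360, a(10)=32744, a(11)=65512, a(12)=131048, a(13)=262120, a(14)=524264, a(15)=1048552; answer 1048552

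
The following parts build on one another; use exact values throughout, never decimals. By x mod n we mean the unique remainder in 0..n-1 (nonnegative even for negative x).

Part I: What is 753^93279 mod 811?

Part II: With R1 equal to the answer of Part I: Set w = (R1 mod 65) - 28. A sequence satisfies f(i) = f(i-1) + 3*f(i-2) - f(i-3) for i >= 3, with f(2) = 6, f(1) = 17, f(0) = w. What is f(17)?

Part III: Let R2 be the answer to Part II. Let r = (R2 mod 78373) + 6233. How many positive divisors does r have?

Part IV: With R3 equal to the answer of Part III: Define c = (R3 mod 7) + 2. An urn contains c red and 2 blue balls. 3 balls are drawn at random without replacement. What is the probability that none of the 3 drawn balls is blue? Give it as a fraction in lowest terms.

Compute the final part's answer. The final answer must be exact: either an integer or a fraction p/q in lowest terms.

Part I: squarings mod 811: 753^1=753, 753^2=120, 753^4=613, 753^8=276, 753^16=753, 753^32=120, 753^64=613, 753^128=276, 753^256=753, 753^512=120, 753^1024=613, 753^2048=276, 753^4096=753, 753^8192=120, 753^16384=613, 753^32768=276, 753^65536=753; 753^93279 = 753^1 * 753^2 * 753^4 * 753^8 * 753^16 * 753^64 * 753^1024 * 753^2048 * 753^8192 * 753^16384 * 753^65536 = 212 (mod 811); answer 212
Part II: R1 = 212; w = -11; f(3) = 1*(6) + 3*(17) - 1*(-11) = 68; iterating: f(3)=68, f(4)=69, f(5)=267, f(6)=406, f(7)=1138, f(8)=2089, f(9)=5097, f(10)=10226, f(11)=23428, f(12)=49009, f(13)=109067, f(14)=232666, f(15)=510858, f(16)=1099789, f(17)=2399697; answer 2399697
Part III: R2 = 2399697; r = 54740; 54740 = 2^2 * 5 * 7 * 17 * 23; number of divisors = (2+1) * (1+1) * (1+1) * (1+1) * (1+1) = 48; answer 48
Part IV: R3 = 48; c = 8; total draws C(10,3) = 120; favorable C(8,3) = 56; P = 7/15; answer 7/15

7/15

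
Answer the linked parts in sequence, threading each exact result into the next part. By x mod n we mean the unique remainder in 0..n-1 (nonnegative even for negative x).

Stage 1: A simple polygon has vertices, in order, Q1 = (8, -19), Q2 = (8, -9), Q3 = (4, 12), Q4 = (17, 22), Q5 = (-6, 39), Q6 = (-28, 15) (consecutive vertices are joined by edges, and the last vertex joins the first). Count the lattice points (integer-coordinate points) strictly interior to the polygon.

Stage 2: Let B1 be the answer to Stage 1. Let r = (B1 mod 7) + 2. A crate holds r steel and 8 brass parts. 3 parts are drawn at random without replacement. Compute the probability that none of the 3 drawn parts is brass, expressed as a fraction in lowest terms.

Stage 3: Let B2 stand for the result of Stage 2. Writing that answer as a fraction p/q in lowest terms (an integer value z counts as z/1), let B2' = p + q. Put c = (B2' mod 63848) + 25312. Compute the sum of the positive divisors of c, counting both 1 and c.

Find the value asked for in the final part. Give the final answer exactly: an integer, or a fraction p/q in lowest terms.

Stage 1: cross terms: (8*-9 - 8*-19)=80, (8*12 - 4*-9)=132, (4*22 - 17*12)=-116, (17*39 - -6*22)=795, (-6*15 - -28*39)=1002, (-28*-19 - 8*15)=412; twice the area = |2305| = 2305; area = 2305/2; boundary points = 10 + 1 + 1 + 1 + 2 + 2 = 17; strictly interior points = area - boundary/2 + 1 = 1145; answer 1145
Stage 2: B1 = 1145; r = 6; total draws C(14,3) = 364; favorable C(6,3) = 20; P = 5/91; answer 5/91
Stage 3: B2 = 5/91; threaded value p + q = 96; c = 25408; 25408 = 2^6 * 397; sigma = (1 + 2 + 4 + 8 + 16 + 32 + 64) * (1 + 397) = 127 * 398 = 50546; answer 50546

50546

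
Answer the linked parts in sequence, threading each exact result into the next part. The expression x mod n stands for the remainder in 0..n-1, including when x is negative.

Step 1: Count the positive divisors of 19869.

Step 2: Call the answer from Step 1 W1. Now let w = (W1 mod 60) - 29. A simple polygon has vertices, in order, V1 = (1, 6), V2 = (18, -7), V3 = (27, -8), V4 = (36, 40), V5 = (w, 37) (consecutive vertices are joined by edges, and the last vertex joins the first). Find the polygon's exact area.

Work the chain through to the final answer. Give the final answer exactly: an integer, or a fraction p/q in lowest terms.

Step 1: 19869 = 3 * 37 * 179; number of divisors = (1+1) * (1+1) * (1+1) = 8; answer 8
Step 2: W1 = 8; w = -21; cross terms: (1*-7 - 18*6)=-115, (18*-8 - 27*-7)=45, (27*40 - 36*-8)=1368, (36*37 - -21*40)=2172, (-21*6 - 1*37)=-163; twice the area = |3307| = 3307; area = 3307/2; answer 3307/2

3307/2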